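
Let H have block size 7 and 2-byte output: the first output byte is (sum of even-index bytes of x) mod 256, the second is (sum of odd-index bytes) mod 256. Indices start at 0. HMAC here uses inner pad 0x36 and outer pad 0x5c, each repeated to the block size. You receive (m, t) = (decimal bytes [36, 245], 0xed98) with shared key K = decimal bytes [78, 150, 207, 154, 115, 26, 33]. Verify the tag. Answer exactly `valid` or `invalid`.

Key decimal bytes [78, 150, 207, 154, 115, 26, 33] = 4e 96 cf 9a 73 1a 21 is exactly B = 7 bytes: K' = 4e 96 cf 9a 73 1a 21.
K' ⊕ ipad = 78 a0 f9 ac 45 2c 17; K' ⊕ opad = 12 ca 93 c6 2f 46 7d.
Inner hash: even-index sum = 706 mod 256 = 194; odd-index sum = 412 mod 256 = 156 → c2 9c.
Outer hash (recomputed tag): even-index sum = 493 mod 256 = 237; odd-index sum = 664 mod 256 = 152 → ed 98.
Recomputed tag = ed98; claimed = ed98 → match.

valid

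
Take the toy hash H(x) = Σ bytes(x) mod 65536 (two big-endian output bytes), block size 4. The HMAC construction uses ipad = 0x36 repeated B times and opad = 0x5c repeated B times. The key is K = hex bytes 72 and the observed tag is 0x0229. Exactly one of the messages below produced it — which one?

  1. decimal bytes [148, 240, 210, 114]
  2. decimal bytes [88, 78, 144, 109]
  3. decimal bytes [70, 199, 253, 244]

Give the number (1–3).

Key hex bytes 72 is 1 byte ≤ B = 4; zero-pad to 4 bytes: K' = 72 00 00 00.
K' ⊕ ipad = 44 36 36 36; K' ⊕ opad = 2e 5c 5c 5c.
m1: inner = H(44 36 36 36 94 f0 d2 72) = 03 ae; tag = H(2e 5c 5c 5c 03 ae) = 01f3
m2: inner = H(44 36 36 36 58 4e 90 6d) = 02 89; tag = H(2e 5c 5c 5c 02 89) = 01cd
m3: inner = H(44 36 36 36 46 c7 fd f4) = 03 e4; tag = H(2e 5c 5c 5c 03 e4) = 0229 ← matches

3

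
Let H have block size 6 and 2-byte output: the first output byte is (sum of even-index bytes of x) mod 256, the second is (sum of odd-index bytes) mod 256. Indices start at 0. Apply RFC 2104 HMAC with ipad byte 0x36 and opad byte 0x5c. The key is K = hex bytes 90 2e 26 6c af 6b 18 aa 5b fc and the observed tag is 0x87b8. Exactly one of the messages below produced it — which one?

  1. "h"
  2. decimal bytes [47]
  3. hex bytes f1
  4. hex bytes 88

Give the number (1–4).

3

Key hex bytes 90 2e 26 6c af 6b 18 aa 5b fc is 10 bytes > B = 6, so hash it first: H(key) = d8 ab, then zero-pad to 6 bytes: K' = d8 ab 00 00 00 00.
K' ⊕ ipad = ee 9d 36 36 36 36; K' ⊕ opad = 84 f7 5c 5c 5c 5c.
m1: inner = H(ee 9d 36 36 36 36 68) = c2 09; tag = H(84 f7 5c 5c 5c 5c c2 09) = feb8
m2: inner = H(ee 9d 36 36 36 36 2f) = 89 09; tag = H(84 f7 5c 5c 5c 5c 89 09) = c5b8
m3: inner = H(ee 9d 36 36 36 36 f1) = 4b 09; tag = H(84 f7 5c 5c 5c 5c 4b 09) = 87b8 ← matches
m4: inner = H(ee 9d 36 36 36 36 88) = e2 09; tag = H(84 f7 5c 5c 5c 5c e2 09) = 1eb8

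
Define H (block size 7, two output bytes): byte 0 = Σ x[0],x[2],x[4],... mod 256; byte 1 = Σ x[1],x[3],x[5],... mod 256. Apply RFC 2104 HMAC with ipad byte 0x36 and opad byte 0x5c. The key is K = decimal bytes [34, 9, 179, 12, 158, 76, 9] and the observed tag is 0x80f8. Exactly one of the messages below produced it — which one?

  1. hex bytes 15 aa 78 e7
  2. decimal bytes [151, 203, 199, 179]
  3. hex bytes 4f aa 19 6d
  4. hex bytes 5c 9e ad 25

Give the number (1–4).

Key decimal bytes [34, 9, 179, 12, 158, 76, 9] = 22 09 b3 0c 9e 4c 09 is exactly B = 7 bytes: K' = 22 09 b3 0c 9e 4c 09.
K' ⊕ ipad = 14 3f 85 3a a8 7a 3f; K' ⊕ opad = 7e 55 ef 50 c2 10 55.
m1: inner = H(14 3f 85 3a a8 7a 3f 15 aa 78 e7) = 11 80; tag = H(7e 55 ef 50 c2 10 55 11 80) = 04c6
m2: inner = H(14 3f 85 3a a8 7a 3f 97 cb c7 b3) = fe 51; tag = H(7e 55 ef 50 c2 10 55 fe 51) = d5b3
m3: inner = H(14 3f 85 3a a8 7a 3f 4f aa 19 6d) = 97 5b; tag = H(7e 55 ef 50 c2 10 55 97 5b) = df4c
m4: inner = H(14 3f 85 3a a8 7a 3f 5c 9e ad 25) = 43 fc; tag = H(7e 55 ef 50 c2 10 55 43 fc) = 80f8 ← matches

4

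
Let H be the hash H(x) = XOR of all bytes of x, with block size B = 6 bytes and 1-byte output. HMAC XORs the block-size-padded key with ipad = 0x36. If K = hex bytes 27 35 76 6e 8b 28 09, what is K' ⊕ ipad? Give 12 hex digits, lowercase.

Key hex bytes 27 35 76 6e 8b 28 09 is 7 bytes > B = 6, so hash it first: H(key) = a0, then zero-pad to 6 bytes: K' = a0 00 00 00 00 00.
XOR each byte with 0x36: a0⊕36=96, 00⊕36=36, 00⊕36=36, 00⊕36=36, 00⊕36=36, 00⊕36=36.

963636363636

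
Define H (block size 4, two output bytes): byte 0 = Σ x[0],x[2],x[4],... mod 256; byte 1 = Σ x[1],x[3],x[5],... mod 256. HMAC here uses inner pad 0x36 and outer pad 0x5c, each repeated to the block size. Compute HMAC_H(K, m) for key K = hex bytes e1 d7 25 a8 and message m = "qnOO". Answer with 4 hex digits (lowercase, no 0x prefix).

e0bb

Key hex bytes e1 d7 25 a8 is exactly B = 4 bytes: K' = e1 d7 25 a8.
K' ⊕ ipad = d7 e1 13 9e.  K' ⊕ opad = bd 8b 79 f4.
Inner input = (K'⊕ipad) ∥ m = d7 e1 13 9e ∥ 71 6e 4f 4f.
Inner hash: even-index sum = 426 mod 256 = 170; odd-index sum = 572 mod 256 = 60 → aa 3c.
Outer input = (K'⊕opad) ∥ inner = bd 8b 79 f4 ∥ aa 3c.
Outer hash (tag): even-index sum = 480 mod 256 = 224; odd-index sum = 443 mod 256 = 187 → e0 bb.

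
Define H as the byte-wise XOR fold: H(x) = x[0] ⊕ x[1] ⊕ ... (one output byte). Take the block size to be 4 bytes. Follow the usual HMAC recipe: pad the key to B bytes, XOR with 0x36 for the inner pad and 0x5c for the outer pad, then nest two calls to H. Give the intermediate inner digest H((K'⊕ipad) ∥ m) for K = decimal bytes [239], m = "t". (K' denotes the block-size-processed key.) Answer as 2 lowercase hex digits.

9b

Key decimal bytes [239] = ef is 1 byte ≤ B = 4; zero-pad to 4 bytes: K' = ef 00 00 00.
K' ⊕ ipad = d9 36 36 36.
Inner input = d9 36 36 36 ∥ 74.
Inner hash: XOR d9⊕36⊕36⊕36⊕74 = 9b.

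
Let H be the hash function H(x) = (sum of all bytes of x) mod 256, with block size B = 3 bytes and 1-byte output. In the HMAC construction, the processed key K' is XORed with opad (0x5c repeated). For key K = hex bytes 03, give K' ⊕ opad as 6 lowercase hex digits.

Key hex bytes 03 is 1 byte ≤ B = 3; zero-pad to 3 bytes: K' = 03 00 00.
XOR each byte with 0x5c: 03⊕5c=5f, 00⊕5c=5c, 00⊕5c=5c.

5f5c5c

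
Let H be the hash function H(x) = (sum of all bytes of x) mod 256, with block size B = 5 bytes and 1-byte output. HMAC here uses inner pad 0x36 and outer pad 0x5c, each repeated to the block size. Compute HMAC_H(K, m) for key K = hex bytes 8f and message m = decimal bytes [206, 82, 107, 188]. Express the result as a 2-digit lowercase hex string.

1b

Key hex bytes 8f is 1 byte ≤ B = 5; zero-pad to 5 bytes: K' = 8f 00 00 00 00.
K' ⊕ ipad = b9 36 36 36 36.  K' ⊕ opad = d3 5c 5c 5c 5c.
Inner input = (K'⊕ipad) ∥ m = b9 36 36 36 36 ∥ ce 52 6b bc.
Inner hash: sum = 185+54+54+54+54+206+82+107+188 = 984; mod 256 = 216 → d8.
Outer input = (K'⊕opad) ∥ inner = d3 5c 5c 5c 5c ∥ d8.
Outer hash (tag): sum = 211+92+92+92+92+216 = 795; mod 256 = 27 → 1b.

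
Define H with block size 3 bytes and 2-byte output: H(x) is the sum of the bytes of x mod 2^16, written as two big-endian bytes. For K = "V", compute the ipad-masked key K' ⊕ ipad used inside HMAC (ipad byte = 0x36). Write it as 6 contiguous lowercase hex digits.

603636

Key "V" = 56 is 1 byte ≤ B = 3; zero-pad to 3 bytes: K' = 56 00 00.
XOR each byte with 0x36: 56⊕36=60, 00⊕36=36, 00⊕36=36.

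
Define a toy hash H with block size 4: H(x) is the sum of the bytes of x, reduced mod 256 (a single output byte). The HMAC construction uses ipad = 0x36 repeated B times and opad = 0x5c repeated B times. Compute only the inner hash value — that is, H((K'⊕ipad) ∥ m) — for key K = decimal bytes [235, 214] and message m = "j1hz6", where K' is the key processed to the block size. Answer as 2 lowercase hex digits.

Key decimal bytes [235, 214] = eb d6 is 2 bytes ≤ B = 4; zero-pad to 4 bytes: K' = eb d6 00 00.
K' ⊕ ipad = dd e0 36 36.
Inner input = dd e0 36 36 ∥ 6a 31 68 7a 36.
Inner hash: sum = 221+224+54+54+106+49+104+122+54 = 988; mod 256 = 220 → dc.

dc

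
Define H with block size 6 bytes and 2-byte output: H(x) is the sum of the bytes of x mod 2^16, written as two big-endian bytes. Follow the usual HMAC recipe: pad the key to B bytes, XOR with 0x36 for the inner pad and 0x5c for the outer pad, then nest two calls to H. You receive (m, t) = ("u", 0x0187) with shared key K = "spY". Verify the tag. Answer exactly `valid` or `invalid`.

valid

Key "spY" = 73 70 59 is 3 bytes ≤ B = 6; zero-pad to 6 bytes: K' = 73 70 59 00 00 00.
K' ⊕ ipad = 45 46 6f 36 36 36; K' ⊕ opad = 2f 2c 05 5c 5c 5c.
Inner hash: sum = 69+70+111+54+54+54+117 = 529 → 02 11.
Outer hash (recomputed tag): sum = 47+44+5+92+92+92+2+17 = 391 → 01 87.
Recomputed tag = 0187; claimed = 0187 → match.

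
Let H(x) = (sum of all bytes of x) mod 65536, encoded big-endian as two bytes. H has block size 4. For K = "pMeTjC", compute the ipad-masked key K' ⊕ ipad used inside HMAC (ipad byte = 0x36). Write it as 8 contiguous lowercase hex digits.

34153636

Key "pMeTjC" = 70 4d 65 54 6a 43 is 6 bytes > B = 4, so hash it first: H(key) = 02 23, then zero-pad to 4 bytes: K' = 02 23 00 00.
XOR each byte with 0x36: 02⊕36=34, 23⊕36=15, 00⊕36=36, 00⊕36=36.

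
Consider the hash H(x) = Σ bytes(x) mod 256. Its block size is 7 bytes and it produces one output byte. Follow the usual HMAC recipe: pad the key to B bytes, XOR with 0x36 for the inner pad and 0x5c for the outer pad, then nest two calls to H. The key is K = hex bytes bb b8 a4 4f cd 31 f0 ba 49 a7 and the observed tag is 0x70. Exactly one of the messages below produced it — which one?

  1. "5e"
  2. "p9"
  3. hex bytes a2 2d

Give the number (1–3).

Key hex bytes bb b8 a4 4f cd 31 f0 ba 49 a7 is 10 bytes > B = 7, so hash it first: H(key) = fe, then zero-pad to 7 bytes: K' = fe 00 00 00 00 00 00.
K' ⊕ ipad = c8 36 36 36 36 36 36; K' ⊕ opad = a2 5c 5c 5c 5c 5c 5c.
m1: inner = H(c8 36 36 36 36 36 36 35 65) = a6; tag = H(a2 5c 5c 5c 5c 5c 5c a6) = 70 ← matches
m2: inner = H(c8 36 36 36 36 36 36 70 39) = b5; tag = H(a2 5c 5c 5c 5c 5c 5c b5) = 7f
m3: inner = H(c8 36 36 36 36 36 36 a2 2d) = db; tag = H(a2 5c 5c 5c 5c 5c 5c db) = a5

1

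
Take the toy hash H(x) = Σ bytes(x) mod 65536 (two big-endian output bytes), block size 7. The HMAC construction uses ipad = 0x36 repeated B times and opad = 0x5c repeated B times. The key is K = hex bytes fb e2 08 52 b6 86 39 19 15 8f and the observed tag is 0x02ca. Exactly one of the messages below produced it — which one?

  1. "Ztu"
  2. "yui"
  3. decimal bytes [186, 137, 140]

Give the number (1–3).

3

Key hex bytes fb e2 08 52 b6 86 39 19 15 8f is 10 bytes > B = 7, so hash it first: H(key) = 04 69, then zero-pad to 7 bytes: K' = 04 69 00 00 00 00 00.
K' ⊕ ipad = 32 5f 36 36 36 36 36; K' ⊕ opad = 58 35 5c 5c 5c 5c 5c.
m1: inner = H(32 5f 36 36 36 36 36 5a 74 75) = 02 e2; tag = H(58 35 5c 5c 5c 5c 5c 02 e2) = 033d
m2: inner = H(32 5f 36 36 36 36 36 79 75 69) = 02 f6; tag = H(58 35 5c 5c 5c 5c 5c 02 f6) = 0351
m3: inner = H(32 5f 36 36 36 36 36 ba 89 8c) = 03 6e; tag = H(58 35 5c 5c 5c 5c 5c 03 6e) = 02ca ← matches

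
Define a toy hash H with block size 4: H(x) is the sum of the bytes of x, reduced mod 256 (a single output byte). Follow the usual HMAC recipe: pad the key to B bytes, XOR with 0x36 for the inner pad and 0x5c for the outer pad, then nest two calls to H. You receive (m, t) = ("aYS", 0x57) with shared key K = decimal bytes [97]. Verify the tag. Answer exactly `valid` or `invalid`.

valid

Key decimal bytes [97] = 61 is 1 byte ≤ B = 4; zero-pad to 4 bytes: K' = 61 00 00 00.
K' ⊕ ipad = 57 36 36 36; K' ⊕ opad = 3d 5c 5c 5c.
Inner hash: sum = 87+54+54+54+97+89+83 = 518; mod 256 = 6 → 06.
Outer hash (recomputed tag): sum = 61+92+92+92+6 = 343; mod 256 = 87 → 57.
Recomputed tag = 57; claimed = 57 → match.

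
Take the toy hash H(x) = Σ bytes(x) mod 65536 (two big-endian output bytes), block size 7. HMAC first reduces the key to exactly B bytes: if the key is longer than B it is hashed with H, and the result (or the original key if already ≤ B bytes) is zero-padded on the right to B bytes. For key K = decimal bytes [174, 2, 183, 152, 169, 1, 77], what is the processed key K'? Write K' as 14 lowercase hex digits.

ae02b798a9014d

Key decimal bytes [174, 2, 183, 152, 169, 1, 77] = ae 02 b7 98 a9 01 4d is exactly B = 7 bytes: K' = ae 02 b7 98 a9 01 4d.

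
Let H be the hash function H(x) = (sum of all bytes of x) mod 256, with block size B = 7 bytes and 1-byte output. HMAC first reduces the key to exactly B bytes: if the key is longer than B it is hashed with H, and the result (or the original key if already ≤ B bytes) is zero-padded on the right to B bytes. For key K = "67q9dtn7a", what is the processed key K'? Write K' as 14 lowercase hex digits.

f5000000000000

|K| = 9 > B = 7, so first hash the key.
H(K): sum = 54+55+113+57+100+116+110+55+97 = 757; mod 256 = 245 → f5.
Zero-pad H(K) = f5 to 7 bytes: K' = f5 00 00 00 00 00 00.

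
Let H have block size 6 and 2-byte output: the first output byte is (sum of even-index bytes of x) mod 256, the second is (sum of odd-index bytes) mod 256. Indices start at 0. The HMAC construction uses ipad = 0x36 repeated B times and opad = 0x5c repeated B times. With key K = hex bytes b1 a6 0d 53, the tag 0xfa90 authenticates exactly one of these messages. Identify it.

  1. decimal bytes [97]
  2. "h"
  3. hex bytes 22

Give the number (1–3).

Key hex bytes b1 a6 0d 53 is 4 bytes ≤ B = 6; zero-pad to 6 bytes: K' = b1 a6 0d 53 00 00.
K' ⊕ ipad = 87 90 3b 65 36 36; K' ⊕ opad = ed fa 51 0f 5c 5c.
m1: inner = H(87 90 3b 65 36 36 61) = 59 2b; tag = H(ed fa 51 0f 5c 5c 59 2b) = f390
m2: inner = H(87 90 3b 65 36 36 68) = 60 2b; tag = H(ed fa 51 0f 5c 5c 60 2b) = fa90 ← matches
m3: inner = H(87 90 3b 65 36 36 22) = 1a 2b; tag = H(ed fa 51 0f 5c 5c 1a 2b) = b490

2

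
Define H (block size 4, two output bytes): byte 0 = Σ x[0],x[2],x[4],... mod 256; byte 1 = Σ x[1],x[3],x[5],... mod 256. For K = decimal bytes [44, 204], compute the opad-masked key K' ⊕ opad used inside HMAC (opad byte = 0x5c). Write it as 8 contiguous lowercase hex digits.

Key decimal bytes [44, 204] = 2c cc is 2 bytes ≤ B = 4; zero-pad to 4 bytes: K' = 2c cc 00 00.
XOR each byte with 0x5c: 2c⊕5c=70, cc⊕5c=90, 00⊕5c=5c, 00⊕5c=5c.

70905c5c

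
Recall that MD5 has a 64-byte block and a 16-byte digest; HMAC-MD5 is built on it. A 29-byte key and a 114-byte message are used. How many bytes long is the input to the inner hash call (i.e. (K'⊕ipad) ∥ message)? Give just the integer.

178

Key is 29 ≤ 64 bytes, zero-padded: |K'| = 64.
Inner input = (K'⊕ipad) ∥ m → 64 + 114 = 178 bytes.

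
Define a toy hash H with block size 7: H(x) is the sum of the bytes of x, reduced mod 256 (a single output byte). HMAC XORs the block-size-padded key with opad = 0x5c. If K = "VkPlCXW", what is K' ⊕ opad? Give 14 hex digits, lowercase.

Key "VkPlCXW" = 56 6b 50 6c 43 58 57 is exactly B = 7 bytes: K' = 56 6b 50 6c 43 58 57.
XOR each byte with 0x5c: 56⊕5c=0a, 6b⊕5c=37, 50⊕5c=0c, 6c⊕5c=30, 43⊕5c=1f, 58⊕5c=04, 57⊕5c=0b.

0a370c301f040b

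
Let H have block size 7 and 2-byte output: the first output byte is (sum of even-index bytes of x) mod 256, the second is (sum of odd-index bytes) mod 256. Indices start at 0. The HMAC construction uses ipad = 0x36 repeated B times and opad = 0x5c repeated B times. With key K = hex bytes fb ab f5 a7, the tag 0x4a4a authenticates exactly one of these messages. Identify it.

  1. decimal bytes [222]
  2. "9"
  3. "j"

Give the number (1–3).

1

Key hex bytes fb ab f5 a7 is 4 bytes ≤ B = 7; zero-pad to 7 bytes: K' = fb ab f5 a7 00 00 00.
K' ⊕ ipad = cd 9d c3 91 36 36 36; K' ⊕ opad = a7 f7 a9 fb 5c 5c 5c.
m1: inner = H(cd 9d c3 91 36 36 36 de) = fc 42; tag = H(a7 f7 a9 fb 5c 5c 5c fc 42) = 4a4a ← matches
m2: inner = H(cd 9d c3 91 36 36 36 39) = fc 9d; tag = H(a7 f7 a9 fb 5c 5c 5c fc 9d) = a54a
m3: inner = H(cd 9d c3 91 36 36 36 6a) = fc ce; tag = H(a7 f7 a9 fb 5c 5c 5c fc ce) = d64a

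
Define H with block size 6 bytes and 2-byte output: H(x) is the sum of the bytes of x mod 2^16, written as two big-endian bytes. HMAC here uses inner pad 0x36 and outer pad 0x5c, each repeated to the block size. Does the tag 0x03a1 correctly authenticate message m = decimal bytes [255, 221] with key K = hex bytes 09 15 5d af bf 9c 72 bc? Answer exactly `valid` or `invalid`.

invalid

Key hex bytes 09 15 5d af bf 9c 72 bc is 8 bytes > B = 6, so hash it first: H(key) = 03 b3, then zero-pad to 6 bytes: K' = 03 b3 00 00 00 00.
K' ⊕ ipad = 35 85 36 36 36 36; K' ⊕ opad = 5f ef 5c 5c 5c 5c.
Inner hash: sum = 53+133+54+54+54+54+255+221 = 878 → 03 6e.
Outer hash (recomputed tag): sum = 95+239+92+92+92+92+3+110 = 815 → 03 2f.
Recomputed tag = 032f; claimed = 03a1 → mismatch.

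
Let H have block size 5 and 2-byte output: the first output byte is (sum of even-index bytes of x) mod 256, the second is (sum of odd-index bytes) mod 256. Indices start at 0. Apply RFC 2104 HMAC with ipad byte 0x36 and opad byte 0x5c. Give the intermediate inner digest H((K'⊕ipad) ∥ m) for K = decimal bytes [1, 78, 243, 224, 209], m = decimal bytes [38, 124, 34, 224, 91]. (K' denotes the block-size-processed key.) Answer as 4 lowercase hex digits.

3ff1

Key decimal bytes [1, 78, 243, 224, 209] = 01 4e f3 e0 d1 is exactly B = 5 bytes: K' = 01 4e f3 e0 d1.
K' ⊕ ipad = 37 78 c5 d6 e7.
Inner input = 37 78 c5 d6 e7 ∥ 26 7c 22 e0 5b.
Inner hash: even-index sum = 831 mod 256 = 63; odd-index sum = 497 mod 256 = 241 → 3f f1.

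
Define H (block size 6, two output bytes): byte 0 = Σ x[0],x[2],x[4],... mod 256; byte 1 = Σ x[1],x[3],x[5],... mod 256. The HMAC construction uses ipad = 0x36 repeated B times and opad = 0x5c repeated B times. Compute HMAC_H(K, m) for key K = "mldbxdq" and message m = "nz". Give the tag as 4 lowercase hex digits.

Key "mldbxdq" = 6d 6c 64 62 78 64 71 is 7 bytes > B = 6, so hash it first: H(key) = ba 32, then zero-pad to 6 bytes: K' = ba 32 00 00 00 00.
K' ⊕ ipad = 8c 04 36 36 36 36.  K' ⊕ opad = e6 6e 5c 5c 5c 5c.
Inner input = (K'⊕ipad) ∥ m = 8c 04 36 36 36 36 ∥ 6e 7a.
Inner hash: even-index sum = 358 mod 256 = 102; odd-index sum = 234 mod 256 = 234 → 66 ea.
Outer input = (K'⊕opad) ∥ inner = e6 6e 5c 5c 5c 5c ∥ 66 ea.
Outer hash (tag): even-index sum = 516 mod 256 = 4; odd-index sum = 528 mod 256 = 16 → 04 10.

0410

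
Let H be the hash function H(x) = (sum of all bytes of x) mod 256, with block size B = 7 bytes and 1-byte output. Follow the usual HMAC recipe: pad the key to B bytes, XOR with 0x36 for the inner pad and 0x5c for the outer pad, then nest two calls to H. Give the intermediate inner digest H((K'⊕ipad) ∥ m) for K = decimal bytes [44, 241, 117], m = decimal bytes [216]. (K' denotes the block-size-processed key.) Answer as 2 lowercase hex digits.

d4

Key decimal bytes [44, 241, 117] = 2c f1 75 is 3 bytes ≤ B = 7; zero-pad to 7 bytes: K' = 2c f1 75 00 00 00 00.
K' ⊕ ipad = 1a c7 43 36 36 36 36.
Inner input = 1a c7 43 36 36 36 36 ∥ d8.
Inner hash: sum = 26+199+67+54+54+54+54+216 = 724; mod 256 = 212 → d4.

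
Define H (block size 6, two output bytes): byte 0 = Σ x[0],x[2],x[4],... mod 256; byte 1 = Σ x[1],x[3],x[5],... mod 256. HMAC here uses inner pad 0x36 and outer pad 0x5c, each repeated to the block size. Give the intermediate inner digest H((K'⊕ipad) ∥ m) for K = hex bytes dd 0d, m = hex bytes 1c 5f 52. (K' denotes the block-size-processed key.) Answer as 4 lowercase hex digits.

Key hex bytes dd 0d is 2 bytes ≤ B = 6; zero-pad to 6 bytes: K' = dd 0d 00 00 00 00.
K' ⊕ ipad = eb 3b 36 36 36 36.
Inner input = eb 3b 36 36 36 36 ∥ 1c 5f 52.
Inner hash: even-index sum = 453 mod 256 = 197; odd-index sum = 262 mod 256 = 6 → c5 06.

c506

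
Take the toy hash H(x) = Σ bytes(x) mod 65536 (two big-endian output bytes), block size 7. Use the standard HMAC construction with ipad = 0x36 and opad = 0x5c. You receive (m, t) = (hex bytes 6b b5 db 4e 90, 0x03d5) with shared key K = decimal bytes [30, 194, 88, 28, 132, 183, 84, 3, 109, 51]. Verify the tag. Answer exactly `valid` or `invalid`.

valid

Key decimal bytes [30, 194, 88, 28, 132, 183, 84, 3, 109, 51] = 1e c2 58 1c 84 b7 54 03 6d 33 is 10 bytes > B = 7, so hash it first: H(key) = 03 86, then zero-pad to 7 bytes: K' = 03 86 00 00 00 00 00.
K' ⊕ ipad = 35 b0 36 36 36 36 36; K' ⊕ opad = 5f da 5c 5c 5c 5c 5c.
Inner hash: sum = 53+176+54+54+54+54+54+107+181+219+78+144 = 1228 → 04 cc.
Outer hash (recomputed tag): sum = 95+218+92+92+92+92+92+4+204 = 981 → 03 d5.
Recomputed tag = 03d5; claimed = 03d5 → match.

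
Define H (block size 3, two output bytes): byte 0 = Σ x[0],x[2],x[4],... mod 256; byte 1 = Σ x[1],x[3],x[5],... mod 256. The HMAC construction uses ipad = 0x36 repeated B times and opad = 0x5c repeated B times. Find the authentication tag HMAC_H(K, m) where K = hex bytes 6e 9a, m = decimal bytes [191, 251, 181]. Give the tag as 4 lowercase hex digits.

ae4f

Key hex bytes 6e 9a is 2 bytes ≤ B = 3; zero-pad to 3 bytes: K' = 6e 9a 00.
K' ⊕ ipad = 58 ac 36.  K' ⊕ opad = 32 c6 5c.
Inner input = (K'⊕ipad) ∥ m = 58 ac 36 ∥ bf fb b5.
Inner hash: even-index sum = 393 mod 256 = 137; odd-index sum = 544 mod 256 = 32 → 89 20.
Outer input = (K'⊕opad) ∥ inner = 32 c6 5c ∥ 89 20.
Outer hash (tag): even-index sum = 174 mod 256 = 174; odd-index sum = 335 mod 256 = 79 → ae 4f.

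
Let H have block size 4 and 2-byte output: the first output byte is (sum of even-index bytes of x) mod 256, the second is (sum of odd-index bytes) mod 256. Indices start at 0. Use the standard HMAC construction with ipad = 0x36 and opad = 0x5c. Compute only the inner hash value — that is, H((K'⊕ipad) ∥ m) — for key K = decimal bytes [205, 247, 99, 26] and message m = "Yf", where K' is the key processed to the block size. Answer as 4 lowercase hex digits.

a953

Key decimal bytes [205, 247, 99, 26] = cd f7 63 1a is exactly B = 4 bytes: K' = cd f7 63 1a.
K' ⊕ ipad = fb c1 55 2c.
Inner input = fb c1 55 2c ∥ 59 66.
Inner hash: even-index sum = 425 mod 256 = 169; odd-index sum = 339 mod 256 = 83 → a9 53.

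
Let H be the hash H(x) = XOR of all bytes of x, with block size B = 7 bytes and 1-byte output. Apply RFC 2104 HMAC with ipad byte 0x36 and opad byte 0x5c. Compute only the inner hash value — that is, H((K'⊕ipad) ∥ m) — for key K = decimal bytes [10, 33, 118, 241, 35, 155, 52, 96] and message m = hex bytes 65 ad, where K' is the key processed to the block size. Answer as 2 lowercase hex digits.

be

Key decimal bytes [10, 33, 118, 241, 35, 155, 52, 96] = 0a 21 76 f1 23 9b 34 60 is 8 bytes > B = 7, so hash it first: H(key) = 40, then zero-pad to 7 bytes: K' = 40 00 00 00 00 00 00.
K' ⊕ ipad = 76 36 36 36 36 36 36.
Inner input = 76 36 36 36 36 36 36 ∥ 65 ad.
Inner hash: XOR 76⊕36⊕36⊕36⊕36⊕36⊕36⊕65⊕ad = be.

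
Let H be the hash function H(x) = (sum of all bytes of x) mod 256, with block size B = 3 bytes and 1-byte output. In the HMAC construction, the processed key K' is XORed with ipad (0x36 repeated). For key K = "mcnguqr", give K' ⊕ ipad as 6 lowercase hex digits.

cb3636

Key "mcnguqr" = 6d 63 6e 67 75 71 72 is 7 bytes > B = 3, so hash it first: H(key) = fd, then zero-pad to 3 bytes: K' = fd 00 00.
XOR each byte with 0x36: fd⊕36=cb, 00⊕36=36, 00⊕36=36.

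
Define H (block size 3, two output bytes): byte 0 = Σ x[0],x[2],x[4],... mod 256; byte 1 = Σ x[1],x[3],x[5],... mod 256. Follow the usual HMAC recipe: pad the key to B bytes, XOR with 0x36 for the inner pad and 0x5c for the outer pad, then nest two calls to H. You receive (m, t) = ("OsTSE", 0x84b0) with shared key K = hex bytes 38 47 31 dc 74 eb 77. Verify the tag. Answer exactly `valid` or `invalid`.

Key hex bytes 38 47 31 dc 74 eb 77 is 7 bytes > B = 3, so hash it first: H(key) = 54 0e, then zero-pad to 3 bytes: K' = 54 0e 00.
K' ⊕ ipad = 62 38 36; K' ⊕ opad = 08 52 5c.
Inner hash: even-index sum = 350 mod 256 = 94; odd-index sum = 288 mod 256 = 32 → 5e 20.
Outer hash (recomputed tag): even-index sum = 132 mod 256 = 132; odd-index sum = 176 mod 256 = 176 → 84 b0.
Recomputed tag = 84b0; claimed = 84b0 → match.

valid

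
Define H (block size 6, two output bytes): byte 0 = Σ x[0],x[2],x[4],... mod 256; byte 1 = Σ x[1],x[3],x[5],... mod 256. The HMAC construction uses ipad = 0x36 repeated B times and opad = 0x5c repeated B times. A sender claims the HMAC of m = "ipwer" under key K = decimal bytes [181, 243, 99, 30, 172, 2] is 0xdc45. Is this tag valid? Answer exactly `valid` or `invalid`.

valid

Key decimal bytes [181, 243, 99, 30, 172, 2] = b5 f3 63 1e ac 02 is exactly B = 6 bytes: K' = b5 f3 63 1e ac 02.
K' ⊕ ipad = 83 c5 55 28 9a 34; K' ⊕ opad = e9 af 3f 42 f0 5e.
Inner hash: even-index sum = 708 mod 256 = 196; odd-index sum = 502 mod 256 = 246 → c4 f6.
Outer hash (recomputed tag): even-index sum = 732 mod 256 = 220; odd-index sum = 581 mod 256 = 69 → dc 45.
Recomputed tag = dc45; claimed = dc45 → match.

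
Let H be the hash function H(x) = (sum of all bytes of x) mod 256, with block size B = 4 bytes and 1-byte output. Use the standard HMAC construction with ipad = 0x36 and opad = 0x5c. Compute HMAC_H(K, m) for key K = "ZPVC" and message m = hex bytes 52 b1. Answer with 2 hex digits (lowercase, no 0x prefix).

e5

Key "ZPVC" = 5a 50 56 43 is exactly B = 4 bytes: K' = 5a 50 56 43.
K' ⊕ ipad = 6c 66 60 75.  K' ⊕ opad = 06 0c 0a 1f.
Inner input = (K'⊕ipad) ∥ m = 6c 66 60 75 ∥ 52 b1.
Inner hash: sum = 108+102+96+117+82+177 = 682; mod 256 = 170 → aa.
Outer input = (K'⊕opad) ∥ inner = 06 0c 0a 1f ∥ aa.
Outer hash (tag): sum = 6+12+10+31+170 = 229 → e5.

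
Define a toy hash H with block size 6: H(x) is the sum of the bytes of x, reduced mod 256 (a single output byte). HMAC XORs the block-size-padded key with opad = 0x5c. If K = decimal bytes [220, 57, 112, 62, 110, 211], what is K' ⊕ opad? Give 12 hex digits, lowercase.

Key decimal bytes [220, 57, 112, 62, 110, 211] = dc 39 70 3e 6e d3 is exactly B = 6 bytes: K' = dc 39 70 3e 6e d3.
XOR each byte with 0x5c: dc⊕5c=80, 39⊕5c=65, 70⊕5c=2c, 3e⊕5c=62, 6e⊕5c=32, d3⊕5c=8f.

80652c62328f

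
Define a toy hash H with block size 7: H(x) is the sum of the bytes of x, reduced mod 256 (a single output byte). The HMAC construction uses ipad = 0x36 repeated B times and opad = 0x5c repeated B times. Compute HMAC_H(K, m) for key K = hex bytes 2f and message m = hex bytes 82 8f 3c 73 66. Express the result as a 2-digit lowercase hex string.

Key hex bytes 2f is 1 byte ≤ B = 7; zero-pad to 7 bytes: K' = 2f 00 00 00 00 00 00.
K' ⊕ ipad = 19 36 36 36 36 36 36.  K' ⊕ opad = 73 5c 5c 5c 5c 5c 5c.
Inner input = (K'⊕ipad) ∥ m = 19 36 36 36 36 36 36 ∥ 82 8f 3c 73 66.
Inner hash: sum = 25+54+54+54+54+54+54+130+143+60+115+102 = 899; mod 256 = 131 → 83.
Outer input = (K'⊕opad) ∥ inner = 73 5c 5c 5c 5c 5c 5c ∥ 83.
Outer hash (tag): sum = 115+92+92+92+92+92+92+131 = 798; mod 256 = 30 → 1e.

1e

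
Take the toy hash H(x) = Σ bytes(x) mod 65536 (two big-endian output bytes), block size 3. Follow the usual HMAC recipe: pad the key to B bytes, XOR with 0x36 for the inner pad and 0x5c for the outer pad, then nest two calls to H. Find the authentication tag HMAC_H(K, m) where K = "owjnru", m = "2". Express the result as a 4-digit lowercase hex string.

Key "owjnru" = 6f 77 6a 6e 72 75 is 6 bytes > B = 3, so hash it first: H(key) = 02 a5, then zero-pad to 3 bytes: K' = 02 a5 00.
K' ⊕ ipad = 34 93 36.  K' ⊕ opad = 5e f9 5c.
Inner input = (K'⊕ipad) ∥ m = 34 93 36 ∥ 32.
Inner hash: sum = 52+147+54+50 = 303 → 01 2f.
Outer input = (K'⊕opad) ∥ inner = 5e f9 5c ∥ 01 2f.
Outer hash (tag): sum = 94+249+92+1+47 = 483 → 01 e3.

01e3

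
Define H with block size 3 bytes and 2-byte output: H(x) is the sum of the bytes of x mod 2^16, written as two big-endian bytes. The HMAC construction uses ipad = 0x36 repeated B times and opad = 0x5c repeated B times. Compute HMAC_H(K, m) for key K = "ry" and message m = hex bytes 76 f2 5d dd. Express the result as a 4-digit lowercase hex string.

011d

Key "ry" = 72 79 is 2 bytes ≤ B = 3; zero-pad to 3 bytes: K' = 72 79 00.
K' ⊕ ipad = 44 4f 36.  K' ⊕ opad = 2e 25 5c.
Inner input = (K'⊕ipad) ∥ m = 44 4f 36 ∥ 76 f2 5d dd.
Inner hash: sum = 68+79+54+118+242+93+221 = 875 → 03 6b.
Outer input = (K'⊕opad) ∥ inner = 2e 25 5c ∥ 03 6b.
Outer hash (tag): sum = 46+37+92+3+107 = 285 → 01 1d.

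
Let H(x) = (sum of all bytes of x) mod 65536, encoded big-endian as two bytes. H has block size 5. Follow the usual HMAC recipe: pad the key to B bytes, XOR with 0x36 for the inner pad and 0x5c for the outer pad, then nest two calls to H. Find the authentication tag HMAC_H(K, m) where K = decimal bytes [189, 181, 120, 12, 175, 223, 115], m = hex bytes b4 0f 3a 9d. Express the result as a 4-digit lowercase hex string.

0253

Key decimal bytes [189, 181, 120, 12, 175, 223, 115] = bd b5 78 0c af df 73 is 7 bytes > B = 5, so hash it first: H(key) = 03 f7, then zero-pad to 5 bytes: K' = 03 f7 00 00 00.
K' ⊕ ipad = 35 c1 36 36 36.  K' ⊕ opad = 5f ab 5c 5c 5c.
Inner input = (K'⊕ipad) ∥ m = 35 c1 36 36 36 ∥ b4 0f 3a 9d.
Inner hash: sum = 53+193+54+54+54+180+15+58+157 = 818 → 03 32.
Outer input = (K'⊕opad) ∥ inner = 5f ab 5c 5c 5c ∥ 03 32.
Outer hash (tag): sum = 95+171+92+92+92+3+50 = 595 → 02 53.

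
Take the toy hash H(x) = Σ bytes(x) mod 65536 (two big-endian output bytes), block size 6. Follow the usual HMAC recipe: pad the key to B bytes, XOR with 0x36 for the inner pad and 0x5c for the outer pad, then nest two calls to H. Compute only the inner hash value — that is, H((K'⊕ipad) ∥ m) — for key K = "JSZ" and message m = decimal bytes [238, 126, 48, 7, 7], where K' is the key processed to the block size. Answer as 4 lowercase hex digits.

0399

Key "JSZ" = 4a 53 5a is 3 bytes ≤ B = 6; zero-pad to 6 bytes: K' = 4a 53 5a 00 00 00.
K' ⊕ ipad = 7c 65 6c 36 36 36.
Inner input = 7c 65 6c 36 36 36 ∥ ee 7e 30 07 07.
Inner hash: sum = 124+101+108+54+54+54+238+126+48+7+7 = 921 → 03 99.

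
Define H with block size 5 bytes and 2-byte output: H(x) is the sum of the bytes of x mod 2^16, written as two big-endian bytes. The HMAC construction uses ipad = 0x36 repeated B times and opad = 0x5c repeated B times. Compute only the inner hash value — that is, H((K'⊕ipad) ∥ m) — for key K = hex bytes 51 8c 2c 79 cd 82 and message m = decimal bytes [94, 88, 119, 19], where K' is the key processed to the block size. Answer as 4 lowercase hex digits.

02fd

Key hex bytes 51 8c 2c 79 cd 82 is 6 bytes > B = 5, so hash it first: H(key) = 02 d1, then zero-pad to 5 bytes: K' = 02 d1 00 00 00.
K' ⊕ ipad = 34 e7 36 36 36.
Inner input = 34 e7 36 36 36 ∥ 5e 58 77 13.
Inner hash: sum = 52+231+54+54+54+94+88+119+19 = 765 → 02 fd.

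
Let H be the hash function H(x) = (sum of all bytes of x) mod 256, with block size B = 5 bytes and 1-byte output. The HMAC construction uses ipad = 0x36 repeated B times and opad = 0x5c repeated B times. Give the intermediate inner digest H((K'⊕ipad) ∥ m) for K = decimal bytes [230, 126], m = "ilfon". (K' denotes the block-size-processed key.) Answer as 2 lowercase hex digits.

Key decimal bytes [230, 126] = e6 7e is 2 bytes ≤ B = 5; zero-pad to 5 bytes: K' = e6 7e 00 00 00.
K' ⊕ ipad = d0 48 36 36 36.
Inner input = d0 48 36 36 36 ∥ 69 6c 66 6f 6e.
Inner hash: sum = 208+72+54+54+54+105+108+102+111+110 = 978; mod 256 = 210 → d2.

d2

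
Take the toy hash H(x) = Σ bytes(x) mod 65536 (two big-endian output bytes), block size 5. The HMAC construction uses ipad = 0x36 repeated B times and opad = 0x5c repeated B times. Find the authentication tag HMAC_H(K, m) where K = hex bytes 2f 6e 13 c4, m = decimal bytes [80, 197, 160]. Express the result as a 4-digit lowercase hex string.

Key hex bytes 2f 6e 13 c4 is 4 bytes ≤ B = 5; zero-pad to 5 bytes: K' = 2f 6e 13 c4 00.
K' ⊕ ipad = 19 58 25 f2 36.  K' ⊕ opad = 73 32 4f 98 5c.
Inner input = (K'⊕ipad) ∥ m = 19 58 25 f2 36 ∥ 50 c5 a0.
Inner hash: sum = 25+88+37+242+54+80+197+160 = 883 → 03 73.
Outer input = (K'⊕opad) ∥ inner = 73 32 4f 98 5c ∥ 03 73.
Outer hash (tag): sum = 115+50+79+152+92+3+115 = 606 → 02 5e.

025e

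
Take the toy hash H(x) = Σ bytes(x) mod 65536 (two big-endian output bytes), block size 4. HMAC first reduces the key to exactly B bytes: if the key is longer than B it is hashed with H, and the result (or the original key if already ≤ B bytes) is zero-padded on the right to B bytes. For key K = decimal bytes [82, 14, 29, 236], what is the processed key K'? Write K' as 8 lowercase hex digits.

Key decimal bytes [82, 14, 29, 236] = 52 0e 1d ec is exactly B = 4 bytes: K' = 52 0e 1d ec.

520e1dec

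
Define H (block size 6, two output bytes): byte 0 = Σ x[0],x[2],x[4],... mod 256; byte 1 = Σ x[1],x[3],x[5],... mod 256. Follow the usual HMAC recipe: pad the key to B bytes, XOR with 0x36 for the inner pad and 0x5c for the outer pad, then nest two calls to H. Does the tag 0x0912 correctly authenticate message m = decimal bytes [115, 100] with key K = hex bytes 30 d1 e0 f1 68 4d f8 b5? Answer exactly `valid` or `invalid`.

Key hex bytes 30 d1 e0 f1 68 4d f8 b5 is 8 bytes > B = 6, so hash it first: H(key) = 70 c4, then zero-pad to 6 bytes: K' = 70 c4 00 00 00 00.
K' ⊕ ipad = 46 f2 36 36 36 36; K' ⊕ opad = 2c 98 5c 5c 5c 5c.
Inner hash: even-index sum = 293 mod 256 = 37; odd-index sum = 450 mod 256 = 194 → 25 c2.
Outer hash (recomputed tag): even-index sum = 265 mod 256 = 9; odd-index sum = 530 mod 256 = 18 → 09 12.
Recomputed tag = 0912; claimed = 0912 → match.

valid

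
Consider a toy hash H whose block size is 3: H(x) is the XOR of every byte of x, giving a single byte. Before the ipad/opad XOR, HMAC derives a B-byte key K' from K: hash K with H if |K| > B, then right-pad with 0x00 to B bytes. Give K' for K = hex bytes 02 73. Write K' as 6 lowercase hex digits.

Key hex bytes 02 73 is 2 bytes ≤ B = 3; zero-pad to 3 bytes: K' = 02 73 00.

027300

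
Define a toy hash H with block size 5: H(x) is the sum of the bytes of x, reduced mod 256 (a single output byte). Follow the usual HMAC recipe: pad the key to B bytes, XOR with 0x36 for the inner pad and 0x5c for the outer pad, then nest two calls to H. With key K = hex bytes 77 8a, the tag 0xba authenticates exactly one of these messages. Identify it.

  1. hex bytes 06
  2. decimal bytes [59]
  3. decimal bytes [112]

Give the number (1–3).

Key hex bytes 77 8a is 2 bytes ≤ B = 5; zero-pad to 5 bytes: K' = 77 8a 00 00 00.
K' ⊕ ipad = 41 bc 36 36 36; K' ⊕ opad = 2b d6 5c 5c 5c.
m1: inner = H(41 bc 36 36 36 06) = a5; tag = H(2b d6 5c 5c 5c a5) = ba ← matches
m2: inner = H(41 bc 36 36 36 3b) = da; tag = H(2b d6 5c 5c 5c da) = ef
m3: inner = H(41 bc 36 36 36 70) = 0f; tag = H(2b d6 5c 5c 5c 0f) = 24

1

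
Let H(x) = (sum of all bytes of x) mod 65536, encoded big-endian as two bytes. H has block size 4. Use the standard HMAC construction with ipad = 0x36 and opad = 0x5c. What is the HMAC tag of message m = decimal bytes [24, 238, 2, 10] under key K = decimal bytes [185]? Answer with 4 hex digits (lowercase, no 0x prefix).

Key decimal bytes [185] = b9 is 1 byte ≤ B = 4; zero-pad to 4 bytes: K' = b9 00 00 00.
K' ⊕ ipad = 8f 36 36 36.  K' ⊕ opad = e5 5c 5c 5c.
Inner input = (K'⊕ipad) ∥ m = 8f 36 36 36 ∥ 18 ee 02 0a.
Inner hash: sum = 143+54+54+54+24+238+2+10 = 579 → 02 43.
Outer input = (K'⊕opad) ∥ inner = e5 5c 5c 5c ∥ 02 43.
Outer hash (tag): sum = 229+92+92+92+2+67 = 574 → 02 3e.

023e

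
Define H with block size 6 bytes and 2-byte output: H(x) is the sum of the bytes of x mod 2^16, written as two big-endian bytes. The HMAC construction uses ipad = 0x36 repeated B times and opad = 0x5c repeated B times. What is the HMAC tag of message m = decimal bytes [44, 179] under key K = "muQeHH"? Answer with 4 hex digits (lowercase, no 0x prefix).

00fe

Key "muQeHH" = 6d 75 51 65 48 48 is exactly B = 6 bytes: K' = 6d 75 51 65 48 48.
K' ⊕ ipad = 5b 43 67 53 7e 7e.  K' ⊕ opad = 31 29 0d 39 14 14.
Inner input = (K'⊕ipad) ∥ m = 5b 43 67 53 7e 7e ∥ 2c b3.
Inner hash: sum = 91+67+103+83+126+126+44+179 = 819 → 03 33.
Outer input = (K'⊕opad) ∥ inner = 31 29 0d 39 14 14 ∥ 03 33.
Outer hash (tag): sum = 49+41+13+57+20+20+3+51 = 254 → 00 fe.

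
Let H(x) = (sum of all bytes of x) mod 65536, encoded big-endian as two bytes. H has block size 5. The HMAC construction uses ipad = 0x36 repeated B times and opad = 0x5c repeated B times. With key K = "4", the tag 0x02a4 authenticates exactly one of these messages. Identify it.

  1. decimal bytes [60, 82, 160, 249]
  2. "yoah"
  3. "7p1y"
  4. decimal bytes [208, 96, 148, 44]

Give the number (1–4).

Key "4" = 34 is 1 byte ≤ B = 5; zero-pad to 5 bytes: K' = 34 00 00 00 00.
K' ⊕ ipad = 02 36 36 36 36; K' ⊕ opad = 68 5c 5c 5c 5c.
m1: inner = H(02 36 36 36 36 3c 52 a0 f9) = 03 01; tag = H(68 5c 5c 5c 5c 03 01) = 01dc
m2: inner = H(02 36 36 36 36 79 6f 61 68) = 02 8b; tag = H(68 5c 5c 5c 5c 02 8b) = 0265
m3: inner = H(02 36 36 36 36 37 70 31 79) = 02 2b; tag = H(68 5c 5c 5c 5c 02 2b) = 0205
m4: inner = H(02 36 36 36 36 d0 60 94 2c) = 02 ca; tag = H(68 5c 5c 5c 5c 02 ca) = 02a4 ← matches

4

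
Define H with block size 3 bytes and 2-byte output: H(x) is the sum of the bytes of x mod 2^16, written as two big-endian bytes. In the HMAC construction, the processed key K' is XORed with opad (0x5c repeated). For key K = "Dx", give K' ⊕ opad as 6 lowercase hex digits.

18245c

Key "Dx" = 44 78 is 2 bytes ≤ B = 3; zero-pad to 3 bytes: K' = 44 78 00.
XOR each byte with 0x5c: 44⊕5c=18, 78⊕5c=24, 00⊕5c=5c.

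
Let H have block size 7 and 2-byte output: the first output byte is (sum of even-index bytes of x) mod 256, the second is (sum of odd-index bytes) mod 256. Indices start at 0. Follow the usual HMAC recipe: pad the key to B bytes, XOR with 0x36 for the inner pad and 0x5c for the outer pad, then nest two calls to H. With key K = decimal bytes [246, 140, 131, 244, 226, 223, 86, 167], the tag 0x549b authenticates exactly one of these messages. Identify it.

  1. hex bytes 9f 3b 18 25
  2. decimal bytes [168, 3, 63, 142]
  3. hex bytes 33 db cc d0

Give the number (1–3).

1

Key decimal bytes [246, 140, 131, 244, 226, 223, 86, 167] = f6 8c 83 f4 e2 df 56 a7 is 8 bytes > B = 7, so hash it first: H(key) = b1 06, then zero-pad to 7 bytes: K' = b1 06 00 00 00 00 00.
K' ⊕ ipad = 87 30 36 36 36 36 36; K' ⊕ opad = ed 5a 5c 5c 5c 5c 5c.
m1: inner = H(87 30 36 36 36 36 36 9f 3b 18 25) = 89 53; tag = H(ed 5a 5c 5c 5c 5c 5c 89 53) = 549b ← matches
m2: inner = H(87 30 36 36 36 36 36 a8 03 3f 8e) = ba 83; tag = H(ed 5a 5c 5c 5c 5c 5c ba 83) = 84cc
m3: inner = H(87 30 36 36 36 36 36 33 db cc d0) = d4 9b; tag = H(ed 5a 5c 5c 5c 5c 5c d4 9b) = 9ce6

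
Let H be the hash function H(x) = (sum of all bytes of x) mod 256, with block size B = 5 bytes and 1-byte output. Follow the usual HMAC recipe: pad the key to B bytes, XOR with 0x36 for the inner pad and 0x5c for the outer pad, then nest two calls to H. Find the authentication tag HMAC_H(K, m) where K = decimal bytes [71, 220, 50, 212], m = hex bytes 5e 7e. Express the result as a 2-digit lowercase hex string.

40

Key decimal bytes [71, 220, 50, 212] = 47 dc 32 d4 is 4 bytes ≤ B = 5; zero-pad to 5 bytes: K' = 47 dc 32 d4 00.
K' ⊕ ipad = 71 ea 04 e2 36.  K' ⊕ opad = 1b 80 6e 88 5c.
Inner input = (K'⊕ipad) ∥ m = 71 ea 04 e2 36 ∥ 5e 7e.
Inner hash: sum = 113+234+4+226+54+94+126 = 851; mod 256 = 83 → 53.
Outer input = (K'⊕opad) ∥ inner = 1b 80 6e 88 5c ∥ 53.
Outer hash (tag): sum = 27+128+110+136+92+83 = 576; mod 256 = 64 → 40.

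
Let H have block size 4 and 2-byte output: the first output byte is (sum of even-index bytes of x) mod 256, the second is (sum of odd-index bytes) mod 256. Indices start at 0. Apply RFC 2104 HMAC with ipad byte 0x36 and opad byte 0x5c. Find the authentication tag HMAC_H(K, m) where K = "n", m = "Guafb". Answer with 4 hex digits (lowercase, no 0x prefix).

Key "n" = 6e is 1 byte ≤ B = 4; zero-pad to 4 bytes: K' = 6e 00 00 00.
K' ⊕ ipad = 58 36 36 36.  K' ⊕ opad = 32 5c 5c 5c.
Inner input = (K'⊕ipad) ∥ m = 58 36 36 36 ∥ 47 75 61 66 62.
Inner hash: even-index sum = 408 mod 256 = 152; odd-index sum = 327 mod 256 = 71 → 98 47.
Outer input = (K'⊕opad) ∥ inner = 32 5c 5c 5c ∥ 98 47.
Outer hash (tag): even-index sum = 294 mod 256 = 38; odd-index sum = 255 mod 256 = 255 → 26 ff.

26ff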